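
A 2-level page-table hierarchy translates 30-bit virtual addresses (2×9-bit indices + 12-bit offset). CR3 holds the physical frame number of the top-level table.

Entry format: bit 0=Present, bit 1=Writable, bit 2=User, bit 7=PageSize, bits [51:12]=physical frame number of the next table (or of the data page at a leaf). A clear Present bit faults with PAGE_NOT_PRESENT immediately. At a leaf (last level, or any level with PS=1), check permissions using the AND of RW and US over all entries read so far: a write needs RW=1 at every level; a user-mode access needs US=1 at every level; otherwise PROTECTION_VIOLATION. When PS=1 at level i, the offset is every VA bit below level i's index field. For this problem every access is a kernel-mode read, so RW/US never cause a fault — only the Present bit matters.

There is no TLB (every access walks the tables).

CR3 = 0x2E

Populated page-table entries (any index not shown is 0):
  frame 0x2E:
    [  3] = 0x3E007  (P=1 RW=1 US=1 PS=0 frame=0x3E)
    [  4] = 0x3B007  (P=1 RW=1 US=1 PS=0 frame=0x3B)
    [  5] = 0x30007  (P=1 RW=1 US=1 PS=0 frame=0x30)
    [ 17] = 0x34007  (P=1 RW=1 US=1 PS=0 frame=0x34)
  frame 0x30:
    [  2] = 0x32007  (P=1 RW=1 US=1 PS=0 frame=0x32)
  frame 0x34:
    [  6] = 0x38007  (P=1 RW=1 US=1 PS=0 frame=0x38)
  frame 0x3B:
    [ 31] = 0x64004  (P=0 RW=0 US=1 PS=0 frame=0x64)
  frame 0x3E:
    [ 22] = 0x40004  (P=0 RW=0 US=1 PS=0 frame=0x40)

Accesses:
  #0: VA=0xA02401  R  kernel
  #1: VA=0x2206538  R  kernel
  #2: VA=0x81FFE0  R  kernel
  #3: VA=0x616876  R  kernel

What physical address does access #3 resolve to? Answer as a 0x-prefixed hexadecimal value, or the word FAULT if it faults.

Trace:
#0 VA=0xA02401 (r,kernel):
  [0] read 0x2E idx=5: raw=0x30007 flags P=1 W=1 U=1 S=0
  [1] read 0x30 idx=2: raw=0x32007 flags P=1 W=1 U=1 S=0
  ⇒ phys 0x32401  [2 reads]
#1 VA=0x2206538 (r,kernel):
  [0] read 0x2E idx=17: raw=0x34007 flags P=1 W=1 U=1 S=0
  [1] read 0x34 idx=6: raw=0x38007 flags P=1 W=1 U=1 S=0
  ⇒ phys 0x38538  [2 reads]
#2 VA=0x81FFE0 (r,kernel):
  [0] read 0x2E idx=4: raw=0x3B007 flags P=1 W=1 U=1 S=0
  [1] read 0x3B idx=31: raw=0x64004 flags P=0 W=0 U=1 S=0
  ✗ PAGE_NOT_PRESENT  [2 reads]
#3 VA=0x616876 (r,kernel):
  [0] read 0x2E idx=3: raw=0x3E007 flags P=1 W=1 U=1 S=0
  [1] read 0x3E idx=22: raw=0x40004 flags P=0 W=0 U=1 S=0
  ✗ PAGE_NOT_PRESENT  [2 reads]

Access #3 PA: FAULT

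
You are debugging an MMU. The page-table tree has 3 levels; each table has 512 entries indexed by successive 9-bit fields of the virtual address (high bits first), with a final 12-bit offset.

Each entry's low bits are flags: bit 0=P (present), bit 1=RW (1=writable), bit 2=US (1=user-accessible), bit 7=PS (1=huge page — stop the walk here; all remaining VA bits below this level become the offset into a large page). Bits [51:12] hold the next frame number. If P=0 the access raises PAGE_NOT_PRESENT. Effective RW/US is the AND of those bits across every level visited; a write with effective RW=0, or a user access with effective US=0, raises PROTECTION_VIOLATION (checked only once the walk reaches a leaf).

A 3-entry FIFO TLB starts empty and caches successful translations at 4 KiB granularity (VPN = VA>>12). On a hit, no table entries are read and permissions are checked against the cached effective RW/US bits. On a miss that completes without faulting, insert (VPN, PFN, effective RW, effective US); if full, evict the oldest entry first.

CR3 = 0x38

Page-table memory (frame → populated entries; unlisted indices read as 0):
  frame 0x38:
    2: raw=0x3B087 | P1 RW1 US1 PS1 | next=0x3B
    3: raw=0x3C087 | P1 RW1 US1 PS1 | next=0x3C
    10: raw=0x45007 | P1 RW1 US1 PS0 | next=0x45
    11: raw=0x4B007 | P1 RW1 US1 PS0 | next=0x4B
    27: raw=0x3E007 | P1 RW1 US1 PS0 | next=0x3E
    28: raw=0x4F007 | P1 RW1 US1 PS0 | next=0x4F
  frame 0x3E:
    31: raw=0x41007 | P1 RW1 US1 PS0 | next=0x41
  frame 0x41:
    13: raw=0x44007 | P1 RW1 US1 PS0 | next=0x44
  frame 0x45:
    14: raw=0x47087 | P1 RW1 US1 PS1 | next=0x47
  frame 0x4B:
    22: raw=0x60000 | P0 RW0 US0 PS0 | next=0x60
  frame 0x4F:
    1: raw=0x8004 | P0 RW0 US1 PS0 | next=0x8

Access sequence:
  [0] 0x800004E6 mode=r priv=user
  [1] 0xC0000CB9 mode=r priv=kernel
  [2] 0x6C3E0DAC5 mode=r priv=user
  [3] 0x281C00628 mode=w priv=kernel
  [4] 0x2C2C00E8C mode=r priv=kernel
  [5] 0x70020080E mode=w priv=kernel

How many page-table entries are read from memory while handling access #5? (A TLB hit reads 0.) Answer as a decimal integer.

Trace:
#0 VA=0x800004E6 (r,user):
  L0: frame=0x38 idx=2 entry=0x3B087 [P=1 RW=1 US=1 PS=1]
  ⇒ phys 0x3B4E6 (huge @L0)  [1 reads]
#1 VA=0xC0000CB9 (r,kernel):
  L0: frame=0x38 idx=3 entry=0x3C087 [P=1 RW=1 US=1 PS=1]
  ⇒ phys 0x3CCB9 (huge @L0)  [1 reads]
#2 VA=0x6C3E0DAC5 (r,user):
  L0: frame=0x38 idx=27 entry=0x3E007 [P=1 RW=1 US=1 PS=0]
  L1: frame=0x3E idx=31 entry=0x41007 [P=1 RW=1 US=1 PS=0]
  L2: frame=0x41 idx=13 entry=0x44007 [P=1 RW=1 US=1 PS=0]
  ⇒ phys 0x44AC5  [3 reads]
#3 VA=0x281C00628 (w,kernel):
  L0: frame=0x38 idx=10 entry=0x45007 [P=1 RW=1 US=1 PS=0]
  L1: frame=0x45 idx=14 entry=0x47087 [P=1 RW=1 US=1 PS=1]
  ⇒ phys 0x47628 (huge @L1)  [2 reads]
#4 VA=0x2C2C00E8C (r,kernel):
  L0: frame=0x38 idx=11 entry=0x4B007 [P=1 RW=1 US=1 PS=0]
  L1: frame=0x4B idx=22 entry=0x60000 [P=0 RW=0 US=0 PS=0]
  ✗ PAGE_NOT_PRESENT  [2 reads]
#5 VA=0x70020080E (w,kernel):
  L0: frame=0x38 idx=28 entry=0x4F007 [P=1 RW=1 US=1 PS=0]
  L1: frame=0x4F idx=1 entry=0x8004 [P=0 RW=0 US=1 PS=0]
  ✗ PAGE_NOT_PRESENT  [2 reads]

Entries read for #5: 2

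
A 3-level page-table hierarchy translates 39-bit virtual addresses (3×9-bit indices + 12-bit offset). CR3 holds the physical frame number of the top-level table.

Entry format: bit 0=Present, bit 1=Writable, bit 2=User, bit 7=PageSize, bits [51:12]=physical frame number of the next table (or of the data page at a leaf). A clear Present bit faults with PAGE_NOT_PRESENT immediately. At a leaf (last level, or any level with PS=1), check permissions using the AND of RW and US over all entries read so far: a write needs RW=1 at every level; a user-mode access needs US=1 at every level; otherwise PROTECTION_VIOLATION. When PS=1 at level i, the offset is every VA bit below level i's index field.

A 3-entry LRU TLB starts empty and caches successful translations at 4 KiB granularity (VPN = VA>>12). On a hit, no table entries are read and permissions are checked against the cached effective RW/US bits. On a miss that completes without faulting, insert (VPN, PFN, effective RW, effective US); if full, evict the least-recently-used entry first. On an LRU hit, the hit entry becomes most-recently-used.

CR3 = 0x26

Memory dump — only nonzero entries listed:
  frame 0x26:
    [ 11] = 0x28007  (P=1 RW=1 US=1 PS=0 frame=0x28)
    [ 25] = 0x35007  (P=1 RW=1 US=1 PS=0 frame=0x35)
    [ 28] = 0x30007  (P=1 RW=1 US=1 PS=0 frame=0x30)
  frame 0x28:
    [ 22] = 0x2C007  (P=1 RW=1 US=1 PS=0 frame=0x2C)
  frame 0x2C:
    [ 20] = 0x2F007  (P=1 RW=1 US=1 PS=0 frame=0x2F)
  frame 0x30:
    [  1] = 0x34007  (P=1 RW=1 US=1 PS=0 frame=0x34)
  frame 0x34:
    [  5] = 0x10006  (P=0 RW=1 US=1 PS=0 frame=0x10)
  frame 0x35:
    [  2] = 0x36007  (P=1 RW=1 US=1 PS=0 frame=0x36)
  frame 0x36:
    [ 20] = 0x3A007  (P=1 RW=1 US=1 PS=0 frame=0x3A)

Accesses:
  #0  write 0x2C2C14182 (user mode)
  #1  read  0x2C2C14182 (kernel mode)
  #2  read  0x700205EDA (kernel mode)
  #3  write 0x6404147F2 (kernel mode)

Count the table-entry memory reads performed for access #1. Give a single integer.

Trace:
#0 VA=0x2C2C14182 (w,user):
  lvl0: tbl 0x26, slot 11 ⇒ 0x28007 (P1/RW1/US1/PS0)
  lvl1: tbl 0x28, slot 22 ⇒ 0x2C007 (P1/RW1/US1/PS0)
  lvl2: tbl 0x2C, slot 20 ⇒ 0x2F007 (P1/RW1/US1/PS0)
  ✓ 0x2F182  — 3 lookups
#1 VA=0x2C2C14182 (r,kernel):
  TLB hit vpn=0x2C2C14 → PA=0x2F182
#2 VA=0x700205EDA (r,kernel):
  lvl0: tbl 0x26, slot 28 ⇒ 0x30007 (P1/RW1/US1/PS0)
  lvl1: tbl 0x30, slot 1 ⇒ 0x34007 (P1/RW1/US1/PS0)
  lvl2: tbl 0x34, slot 5 ⇒ 0x10006 (P0/RW1/US1/PS0)
  → PAGE_NOT_PRESENT  (3 entries read)
#3 VA=0x6404147F2 (w,kernel):
  lvl0: tbl 0x26, slot 25 ⇒ 0x35007 (P1/RW1/US1/PS0)
  lvl1: tbl 0x35, slot 2 ⇒ 0x36007 (P1/RW1/US1/PS0)
  lvl2: tbl 0x36, slot 20 ⇒ 0x3A007 (P1/RW1/US1/PS0)
  ✓ 0x3A7F2  — 3 lookups

Entries read for #1: 0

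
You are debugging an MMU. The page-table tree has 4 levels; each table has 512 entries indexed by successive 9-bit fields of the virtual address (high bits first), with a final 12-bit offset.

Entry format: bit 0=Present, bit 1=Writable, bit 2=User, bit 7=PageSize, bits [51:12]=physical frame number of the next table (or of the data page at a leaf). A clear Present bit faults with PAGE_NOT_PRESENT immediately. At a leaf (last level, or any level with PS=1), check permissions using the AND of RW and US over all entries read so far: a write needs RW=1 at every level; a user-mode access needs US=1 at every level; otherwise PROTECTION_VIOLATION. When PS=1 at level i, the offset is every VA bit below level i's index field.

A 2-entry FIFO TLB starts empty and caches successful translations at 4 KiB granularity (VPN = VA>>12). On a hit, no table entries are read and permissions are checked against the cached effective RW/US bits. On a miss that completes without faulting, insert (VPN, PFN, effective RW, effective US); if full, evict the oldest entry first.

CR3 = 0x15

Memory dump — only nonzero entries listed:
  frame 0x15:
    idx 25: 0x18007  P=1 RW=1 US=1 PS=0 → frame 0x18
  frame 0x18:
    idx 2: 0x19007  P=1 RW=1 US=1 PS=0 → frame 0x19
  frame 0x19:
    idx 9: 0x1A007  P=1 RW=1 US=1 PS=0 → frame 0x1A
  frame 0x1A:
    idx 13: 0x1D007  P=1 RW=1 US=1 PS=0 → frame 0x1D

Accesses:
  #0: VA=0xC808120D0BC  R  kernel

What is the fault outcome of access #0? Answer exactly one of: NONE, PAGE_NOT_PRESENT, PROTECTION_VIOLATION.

Walk each access:
#0 VA=0xC808120D0BC (r,kernel):
  L0: frame=0x15 idx=25 entry=0x18007 [P=1 RW=1 US=1 PS=0]
  L1: frame=0x18 idx=2 entry=0x19007 [P=1 RW=1 US=1 PS=0]
  L2: frame=0x19 idx=9 entry=0x1A007 [P=1 RW=1 US=1 PS=0]
  L3: frame=0x1A idx=13 entry=0x1D007 [P=1 RW=1 US=1 PS=0]
  ✓ 0x1D0BC  — 4 lookups

Access #0 fault: NONE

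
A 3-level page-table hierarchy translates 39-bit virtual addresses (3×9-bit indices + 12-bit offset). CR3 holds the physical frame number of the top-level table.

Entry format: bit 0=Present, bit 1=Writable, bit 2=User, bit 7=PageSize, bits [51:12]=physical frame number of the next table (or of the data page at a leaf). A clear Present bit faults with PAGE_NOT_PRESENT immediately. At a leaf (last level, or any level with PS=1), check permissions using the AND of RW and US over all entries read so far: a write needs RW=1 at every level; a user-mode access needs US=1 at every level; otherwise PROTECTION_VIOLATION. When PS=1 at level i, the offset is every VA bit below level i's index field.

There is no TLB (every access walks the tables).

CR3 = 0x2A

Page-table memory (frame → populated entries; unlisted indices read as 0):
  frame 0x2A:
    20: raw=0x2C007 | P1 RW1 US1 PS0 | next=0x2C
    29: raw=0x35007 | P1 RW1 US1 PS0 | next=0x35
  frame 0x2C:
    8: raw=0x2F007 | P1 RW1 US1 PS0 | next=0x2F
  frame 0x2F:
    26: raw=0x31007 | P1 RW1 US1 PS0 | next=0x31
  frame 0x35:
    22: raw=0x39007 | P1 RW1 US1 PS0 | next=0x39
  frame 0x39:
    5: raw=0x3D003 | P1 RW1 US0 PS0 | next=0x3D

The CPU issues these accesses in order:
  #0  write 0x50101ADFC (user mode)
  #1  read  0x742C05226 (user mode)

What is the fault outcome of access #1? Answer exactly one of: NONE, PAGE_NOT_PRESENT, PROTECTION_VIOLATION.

Trace:
#0 VA=0x50101ADFC (w,user):
  L0 @0x2A[20] → 0x2C007  P=1,RW=1,US=1,PS=0
  L1 @0x2C[8] → 0x2F007  P=1,RW=1,US=1,PS=0
  L2 @0x2F[26] → 0x31007  P=1,RW=1,US=1,PS=0
  ✓ 0x31DFC  — 3 lookups
#1 VA=0x742C05226 (r,user):
  L0 @0x2A[29] → 0x35007  P=1,RW=1,US=1,PS=0
  L1 @0x35[22] → 0x39007  P=1,RW=1,US=1,PS=0
  L2 @0x39[5] → 0x3D003  P=1,RW=1,US=0,PS=0
  → PROTECTION_VIOLATION  (3 entries read)

Access #1 fault: PROTECTION_VIOLATION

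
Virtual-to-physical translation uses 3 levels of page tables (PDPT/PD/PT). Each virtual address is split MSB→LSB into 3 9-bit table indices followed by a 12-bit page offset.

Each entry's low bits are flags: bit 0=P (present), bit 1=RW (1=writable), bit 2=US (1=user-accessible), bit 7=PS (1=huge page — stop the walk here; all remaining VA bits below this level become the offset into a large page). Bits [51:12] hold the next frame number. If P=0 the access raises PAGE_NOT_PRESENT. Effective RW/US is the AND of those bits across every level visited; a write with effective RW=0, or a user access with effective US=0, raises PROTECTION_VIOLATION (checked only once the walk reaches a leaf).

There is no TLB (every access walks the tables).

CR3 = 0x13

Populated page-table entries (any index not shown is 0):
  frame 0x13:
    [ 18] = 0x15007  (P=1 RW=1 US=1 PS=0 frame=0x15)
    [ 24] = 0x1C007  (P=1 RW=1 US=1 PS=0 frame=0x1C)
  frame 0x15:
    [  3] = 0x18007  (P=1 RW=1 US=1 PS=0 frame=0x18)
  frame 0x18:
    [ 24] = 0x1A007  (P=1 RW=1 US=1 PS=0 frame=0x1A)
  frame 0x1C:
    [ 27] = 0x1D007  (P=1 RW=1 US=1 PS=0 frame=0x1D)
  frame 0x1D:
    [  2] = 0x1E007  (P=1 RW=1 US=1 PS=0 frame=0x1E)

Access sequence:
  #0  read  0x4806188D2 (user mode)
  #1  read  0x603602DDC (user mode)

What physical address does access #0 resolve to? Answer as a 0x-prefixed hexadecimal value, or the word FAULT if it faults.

Per-access translation:
#0 VA=0x4806188D2 (r,user):
  L0 @0x13[18] → 0x15007  P=1,RW=1,US=1,PS=0
  L1 @0x15[3] → 0x18007  P=1,RW=1,US=1,PS=0
  L2 @0x18[24] → 0x1A007  P=1,RW=1,US=1,PS=0
  ✓ 0x1A8D2  — 3 lookups
#1 VA=0x603602DDC (r,user):
  L0 @0x13[24] → 0x1C007  P=1,RW=1,US=1,PS=0
  L1 @0x1C[27] → 0x1D007  P=1,RW=1,US=1,PS=0
  L2 @0x1D[2] → 0x1E007  P=1,RW=1,US=1,PS=0
  ✓ 0x1EDDC  — 3 lookups

Access #0 PA: 0x1A8D2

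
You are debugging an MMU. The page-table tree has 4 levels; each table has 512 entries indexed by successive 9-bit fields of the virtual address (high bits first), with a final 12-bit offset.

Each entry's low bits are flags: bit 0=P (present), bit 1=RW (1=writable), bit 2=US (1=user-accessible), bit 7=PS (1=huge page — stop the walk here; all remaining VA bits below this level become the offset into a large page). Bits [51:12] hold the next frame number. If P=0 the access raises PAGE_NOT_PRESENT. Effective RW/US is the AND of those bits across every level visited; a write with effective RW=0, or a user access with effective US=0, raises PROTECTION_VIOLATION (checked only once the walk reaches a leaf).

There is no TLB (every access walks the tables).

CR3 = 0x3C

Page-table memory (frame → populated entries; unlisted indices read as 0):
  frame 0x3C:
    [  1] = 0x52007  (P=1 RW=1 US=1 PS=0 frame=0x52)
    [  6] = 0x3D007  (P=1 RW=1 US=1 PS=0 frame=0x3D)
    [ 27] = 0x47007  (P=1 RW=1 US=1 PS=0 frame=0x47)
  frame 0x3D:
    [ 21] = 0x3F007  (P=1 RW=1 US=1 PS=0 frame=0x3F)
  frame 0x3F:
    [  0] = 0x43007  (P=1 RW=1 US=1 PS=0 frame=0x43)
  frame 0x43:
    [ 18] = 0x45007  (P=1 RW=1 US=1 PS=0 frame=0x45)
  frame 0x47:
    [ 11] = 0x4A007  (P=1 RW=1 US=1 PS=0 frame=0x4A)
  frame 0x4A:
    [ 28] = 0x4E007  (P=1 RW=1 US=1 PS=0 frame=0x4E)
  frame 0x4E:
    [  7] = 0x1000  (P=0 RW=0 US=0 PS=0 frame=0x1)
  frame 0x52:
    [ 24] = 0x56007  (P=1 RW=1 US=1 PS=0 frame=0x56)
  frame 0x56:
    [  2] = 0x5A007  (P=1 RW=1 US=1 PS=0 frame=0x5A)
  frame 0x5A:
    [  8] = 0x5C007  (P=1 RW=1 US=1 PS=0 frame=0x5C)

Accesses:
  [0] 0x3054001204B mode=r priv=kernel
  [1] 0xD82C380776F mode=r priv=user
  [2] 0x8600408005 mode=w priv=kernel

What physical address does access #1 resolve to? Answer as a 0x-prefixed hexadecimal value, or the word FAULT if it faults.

Walk each access:
#0 VA=0x3054001204B (r,kernel):
  L0 @0x3C[6] → 0x3D007  P=1,RW=1,US=1,PS=0
  L1 @0x3D[21] → 0x3F007  P=1,RW=1,US=1,PS=0
  L2 @0x3F[0] → 0x43007  P=1,RW=1,US=1,PS=0
  L3 @0x43[18] → 0x45007  P=1,RW=1,US=1,PS=0
  → PA=0x4504B  (4 entries read)
#1 VA=0xD82C380776F (r,user):
  L0 @0x3C[27] → 0x47007  P=1,RW=1,US=1,PS=0
  L1 @0x47[11] → 0x4A007  P=1,RW=1,US=1,PS=0
  L2 @0x4A[28] → 0x4E007  P=1,RW=1,US=1,PS=0
  L3 @0x4E[7] → 0x1000  P=0,RW=0,US=0,PS=0
  ✗ PAGE_NOT_PRESENT  [4 reads]
#2 VA=0x8600408005 (w,kernel):
  L0 @0x3C[1] → 0x52007  P=1,RW=1,US=1,PS=0
  L1 @0x52[24] → 0x56007  P=1,RW=1,US=1,PS=0
  L2 @0x56[2] → 0x5A007  P=1,RW=1,US=1,PS=0
  L3 @0x5A[8] → 0x5C007  P=1,RW=1,US=1,PS=0
  → PA=0x5C005  (4 entries read)

Access #1 PA: FAULT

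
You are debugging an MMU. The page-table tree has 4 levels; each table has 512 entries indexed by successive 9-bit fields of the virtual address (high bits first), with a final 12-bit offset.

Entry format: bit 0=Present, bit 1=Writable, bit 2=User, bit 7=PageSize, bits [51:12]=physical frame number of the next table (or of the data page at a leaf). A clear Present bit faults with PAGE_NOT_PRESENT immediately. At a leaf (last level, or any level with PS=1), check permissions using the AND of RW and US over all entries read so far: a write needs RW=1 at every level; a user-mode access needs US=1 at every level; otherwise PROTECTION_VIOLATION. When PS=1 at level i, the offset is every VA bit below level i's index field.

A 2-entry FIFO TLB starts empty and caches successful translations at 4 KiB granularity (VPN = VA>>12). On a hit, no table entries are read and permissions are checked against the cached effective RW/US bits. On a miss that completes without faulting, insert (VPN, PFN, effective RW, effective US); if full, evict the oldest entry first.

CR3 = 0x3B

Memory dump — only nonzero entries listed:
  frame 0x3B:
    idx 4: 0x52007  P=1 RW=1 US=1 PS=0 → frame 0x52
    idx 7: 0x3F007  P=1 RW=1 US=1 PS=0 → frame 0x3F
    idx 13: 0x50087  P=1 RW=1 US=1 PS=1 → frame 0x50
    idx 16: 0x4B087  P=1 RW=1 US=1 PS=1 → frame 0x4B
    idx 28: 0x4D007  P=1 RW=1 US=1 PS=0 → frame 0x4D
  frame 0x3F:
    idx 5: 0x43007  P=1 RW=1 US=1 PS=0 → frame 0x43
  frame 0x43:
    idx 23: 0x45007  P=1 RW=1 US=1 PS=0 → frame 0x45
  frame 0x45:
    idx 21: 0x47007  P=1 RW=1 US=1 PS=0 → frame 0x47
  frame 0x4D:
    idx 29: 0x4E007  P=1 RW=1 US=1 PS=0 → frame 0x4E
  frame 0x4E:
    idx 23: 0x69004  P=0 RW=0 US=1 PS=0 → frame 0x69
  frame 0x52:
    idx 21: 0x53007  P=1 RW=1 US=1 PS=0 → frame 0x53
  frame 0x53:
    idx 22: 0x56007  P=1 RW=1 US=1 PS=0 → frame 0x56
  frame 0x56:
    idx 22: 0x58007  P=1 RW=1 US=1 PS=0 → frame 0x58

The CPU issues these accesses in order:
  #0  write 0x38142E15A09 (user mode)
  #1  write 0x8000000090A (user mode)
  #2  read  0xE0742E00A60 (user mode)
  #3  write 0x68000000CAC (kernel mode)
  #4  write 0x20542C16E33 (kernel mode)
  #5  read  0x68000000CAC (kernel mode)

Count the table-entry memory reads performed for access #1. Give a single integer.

Walk each access:
#0 VA=0x38142E15A09 (w,user):
  L0 @0x3B[7] → 0x3F007  P=1,RW=1,US=1,PS=0
  L1 @0x3F[5] → 0x43007  P=1,RW=1,US=1,PS=0
  L2 @0x43[23] → 0x45007  P=1,RW=1,US=1,PS=0
  L3 @0x45[21] → 0x47007  P=1,RW=1,US=1,PS=0
  ⇒ phys 0x47A09  [4 reads]
#1 VA=0x8000000090A (w,user):
  L0 @0x3B[16] → 0x4B087  P=1,RW=1,US=1,PS=1
  ⇒ phys 0x4B90A (huge @L0)  [1 reads]
#2 VA=0xE0742E00A60 (r,user):
  L0 @0x3B[28] → 0x4D007  P=1,RW=1,US=1,PS=0
  L1 @0x4D[29] → 0x4E007  P=1,RW=1,US=1,PS=0
  L2 @0x4E[23] → 0x69004  P=0,RW=0,US=1,PS=0
  ✗ PAGE_NOT_PRESENT  [3 reads]
#3 VA=0x68000000CAC (w,kernel):
  L0 @0x3B[13] → 0x50087  P=1,RW=1,US=1,PS=1
  ⇒ phys 0x50CAC (huge @L0)  [1 reads]
#4 VA=0x20542C16E33 (w,kernel):
  L0 @0x3B[4] → 0x52007  P=1,RW=1,US=1,PS=0
  L1 @0x52[21] → 0x53007  P=1,RW=1,US=1,PS=0
  L2 @0x53[22] → 0x56007  P=1,RW=1,US=1,PS=0
  L3 @0x56[22] → 0x58007  P=1,RW=1,US=1,PS=0
  ⇒ phys 0x58E33  [4 reads]
#5 VA=0x68000000CAC (r,kernel):
  TLB hit vpn=0x68000000 → PA=0x50CAC

Entries read for #1: 1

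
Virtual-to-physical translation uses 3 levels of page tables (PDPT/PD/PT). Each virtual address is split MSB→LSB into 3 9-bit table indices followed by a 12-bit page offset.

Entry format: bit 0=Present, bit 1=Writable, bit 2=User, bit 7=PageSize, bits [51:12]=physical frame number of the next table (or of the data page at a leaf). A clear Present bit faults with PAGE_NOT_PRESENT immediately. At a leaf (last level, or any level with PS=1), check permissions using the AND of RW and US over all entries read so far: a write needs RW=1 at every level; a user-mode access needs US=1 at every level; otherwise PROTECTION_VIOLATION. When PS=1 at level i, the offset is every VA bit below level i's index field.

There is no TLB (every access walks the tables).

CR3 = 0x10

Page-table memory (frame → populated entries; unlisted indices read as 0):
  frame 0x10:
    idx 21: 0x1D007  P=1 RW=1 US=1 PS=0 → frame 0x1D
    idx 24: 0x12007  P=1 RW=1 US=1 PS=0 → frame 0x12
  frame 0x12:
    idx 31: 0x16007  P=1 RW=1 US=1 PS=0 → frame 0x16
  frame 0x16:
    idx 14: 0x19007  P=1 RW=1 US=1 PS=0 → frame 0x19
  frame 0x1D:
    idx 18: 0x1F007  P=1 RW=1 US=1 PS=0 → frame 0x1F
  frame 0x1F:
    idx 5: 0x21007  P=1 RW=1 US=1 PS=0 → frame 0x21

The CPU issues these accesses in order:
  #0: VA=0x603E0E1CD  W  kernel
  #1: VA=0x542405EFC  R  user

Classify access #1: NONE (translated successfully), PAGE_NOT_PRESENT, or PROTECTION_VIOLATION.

Trace:
#0 VA=0x603E0E1CD (w,kernel):
  [0] read 0x10 idx=24: raw=0x12007 flags P=1 W=1 U=1 S=0
  [1] read 0x12 idx=31: raw=0x16007 flags P=1 W=1 U=1 S=0
  [2] read 0x16 idx=14: raw=0x19007 flags P=1 W=1 U=1 S=0
  → PA=0x191CD  (3 entries read)
#1 VA=0x542405EFC (r,user):
  [0] read 0x10 idx=21: raw=0x1D007 flags P=1 W=1 U=1 S=0
  [1] read 0x1D idx=18: raw=0x1F007 flags P=1 W=1 U=1 S=0
  [2] read 0x1F idx=5: raw=0x21007 flags P=1 W=1 U=1 S=0
  → PA=0x21EFC  (3 entries read)

Access #1 fault: NONE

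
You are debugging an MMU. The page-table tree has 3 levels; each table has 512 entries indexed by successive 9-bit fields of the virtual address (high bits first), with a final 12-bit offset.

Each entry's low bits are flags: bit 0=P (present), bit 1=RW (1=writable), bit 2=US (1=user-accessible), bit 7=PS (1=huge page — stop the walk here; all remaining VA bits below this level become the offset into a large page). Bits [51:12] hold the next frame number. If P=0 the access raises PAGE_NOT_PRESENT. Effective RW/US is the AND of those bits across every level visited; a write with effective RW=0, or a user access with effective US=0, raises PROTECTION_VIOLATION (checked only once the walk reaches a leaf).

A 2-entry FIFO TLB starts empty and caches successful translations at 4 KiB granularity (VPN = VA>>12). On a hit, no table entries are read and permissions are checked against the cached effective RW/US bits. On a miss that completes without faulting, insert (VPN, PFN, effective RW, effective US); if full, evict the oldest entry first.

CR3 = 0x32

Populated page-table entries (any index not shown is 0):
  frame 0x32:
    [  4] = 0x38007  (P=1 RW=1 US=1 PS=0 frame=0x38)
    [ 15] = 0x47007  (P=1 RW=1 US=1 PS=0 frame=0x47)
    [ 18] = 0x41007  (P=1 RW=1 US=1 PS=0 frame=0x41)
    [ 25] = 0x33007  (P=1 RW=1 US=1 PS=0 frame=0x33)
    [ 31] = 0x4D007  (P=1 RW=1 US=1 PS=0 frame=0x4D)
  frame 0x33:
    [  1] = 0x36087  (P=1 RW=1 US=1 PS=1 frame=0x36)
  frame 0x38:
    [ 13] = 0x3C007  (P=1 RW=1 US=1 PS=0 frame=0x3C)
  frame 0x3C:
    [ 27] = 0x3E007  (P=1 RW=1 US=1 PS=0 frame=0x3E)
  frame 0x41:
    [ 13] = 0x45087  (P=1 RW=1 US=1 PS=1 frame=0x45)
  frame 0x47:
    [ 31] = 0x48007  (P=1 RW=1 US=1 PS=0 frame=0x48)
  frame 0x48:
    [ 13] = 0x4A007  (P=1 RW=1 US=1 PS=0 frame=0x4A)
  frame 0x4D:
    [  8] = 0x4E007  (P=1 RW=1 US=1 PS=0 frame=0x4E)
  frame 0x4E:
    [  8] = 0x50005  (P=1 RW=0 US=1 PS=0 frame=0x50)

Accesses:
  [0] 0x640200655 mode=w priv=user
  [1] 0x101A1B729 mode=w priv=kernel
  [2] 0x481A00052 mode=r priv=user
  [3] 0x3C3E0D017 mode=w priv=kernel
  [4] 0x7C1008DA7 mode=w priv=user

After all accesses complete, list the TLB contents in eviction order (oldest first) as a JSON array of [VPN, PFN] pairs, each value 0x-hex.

Per-access translation:
#0 VA=0x640200655 (w,user):
  L0: frame=0x32 idx=25 entry=0x33007 [P=1 RW=1 US=1 PS=0]
  L1: frame=0x33 idx=1 entry=0x36087 [P=1 RW=1 US=1 PS=1]
  ✓ 0x36655 (huge @L1)  — 2 lookups
#1 VA=0x101A1B729 (w,kernel):
  L0: frame=0x32 idx=4 entry=0x38007 [P=1 RW=1 US=1 PS=0]
  L1: frame=0x38 idx=13 entry=0x3C007 [P=1 RW=1 US=1 PS=0]
  L2: frame=0x3C idx=27 entry=0x3E007 [P=1 RW=1 US=1 PS=0]
  ✓ 0x3E729  — 3 lookups
#2 VA=0x481A00052 (r,user):
  L0: frame=0x32 idx=18 entry=0x41007 [P=1 RW=1 US=1 PS=0]
  L1: frame=0x41 idx=13 entry=0x45087 [P=1 RW=1 US=1 PS=1]
  ✓ 0x45052 (huge @L1)  — 2 lookups
#3 VA=0x3C3E0D017 (w,kernel):
  L0: frame=0x32 idx=15 entry=0x47007 [P=1 RW=1 US=1 PS=0]
  L1: frame=0x47 idx=31 entry=0x48007 [P=1 RW=1 US=1 PS=0]
  L2: frame=0x48 idx=13 entry=0x4A007 [P=1 RW=1 US=1 PS=0]
  ✓ 0x4A017  — 3 lookups
#4 VA=0x7C1008DA7 (w,user):
  L0: frame=0x32 idx=31 entry=0x4D007 [P=1 RW=1 US=1 PS=0]
  L1: frame=0x4D idx=8 entry=0x4E007 [P=1 RW=1 US=1 PS=0]
  L2: frame=0x4E idx=8 entry=0x50005 [P=1 RW=0 US=1 PS=0]
  ⇒ fault: PROTECTION_VIOLATION  — 3 lookups

TLB: [["0x481A00", "0x45"], ["0x3C3E0D", "0x4A"]]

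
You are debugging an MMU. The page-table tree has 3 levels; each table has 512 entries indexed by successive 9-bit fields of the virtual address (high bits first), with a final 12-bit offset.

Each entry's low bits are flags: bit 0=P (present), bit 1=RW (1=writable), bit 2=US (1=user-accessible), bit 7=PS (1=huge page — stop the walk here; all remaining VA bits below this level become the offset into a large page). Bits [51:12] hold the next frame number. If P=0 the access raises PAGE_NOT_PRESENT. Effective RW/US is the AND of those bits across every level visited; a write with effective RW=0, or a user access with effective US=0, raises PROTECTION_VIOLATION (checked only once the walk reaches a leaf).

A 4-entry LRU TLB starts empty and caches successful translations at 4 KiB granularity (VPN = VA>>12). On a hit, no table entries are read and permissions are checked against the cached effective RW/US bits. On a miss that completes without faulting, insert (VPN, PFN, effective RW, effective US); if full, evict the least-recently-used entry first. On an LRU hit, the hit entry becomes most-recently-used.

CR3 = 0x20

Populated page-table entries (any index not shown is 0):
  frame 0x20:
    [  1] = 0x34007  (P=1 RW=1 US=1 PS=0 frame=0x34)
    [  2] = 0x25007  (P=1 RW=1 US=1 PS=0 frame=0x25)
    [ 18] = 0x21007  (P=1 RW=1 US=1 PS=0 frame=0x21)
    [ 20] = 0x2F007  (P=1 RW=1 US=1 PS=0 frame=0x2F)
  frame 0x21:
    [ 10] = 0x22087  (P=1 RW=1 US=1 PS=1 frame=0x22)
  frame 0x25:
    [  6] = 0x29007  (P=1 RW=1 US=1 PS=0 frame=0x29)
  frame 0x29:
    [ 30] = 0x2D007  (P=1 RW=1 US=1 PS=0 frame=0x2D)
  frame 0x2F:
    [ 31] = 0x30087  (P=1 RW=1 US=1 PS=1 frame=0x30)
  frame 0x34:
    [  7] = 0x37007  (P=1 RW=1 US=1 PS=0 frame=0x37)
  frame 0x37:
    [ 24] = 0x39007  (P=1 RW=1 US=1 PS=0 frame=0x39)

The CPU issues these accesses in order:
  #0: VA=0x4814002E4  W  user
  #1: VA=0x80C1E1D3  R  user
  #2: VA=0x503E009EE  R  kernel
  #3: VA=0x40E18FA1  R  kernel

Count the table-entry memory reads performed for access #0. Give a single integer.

Walk each access:
#0 VA=0x4814002E4 (w,user):
  L0: frame=0x20 idx=18 entry=0x21007 [P=1 RW=1 US=1 PS=0]
  L1: frame=0x21 idx=10 entry=0x22087 [P=1 RW=1 US=1 PS=1]
  ✓ 0x222E4 (huge @L1)  — 2 lookups
#1 VA=0x80C1E1D3 (r,user):
  L0: frame=0x20 idx=2 entry=0x25007 [P=1 RW=1 US=1 PS=0]
  L1: frame=0x25 idx=6 entry=0x29007 [P=1 RW=1 US=1 PS=0]
  L2: frame=0x29 idx=30 entry=0x2D007 [P=1 RW=1 US=1 PS=0]
  ✓ 0x2D1D3  — 3 lookups
#2 VA=0x503E009EE (r,kernel):
  L0: frame=0x20 idx=20 entry=0x2F007 [P=1 RW=1 US=1 PS=0]
  L1: frame=0x2F idx=31 entry=0x30087 [P=1 RW=1 US=1 PS=1]
  ✓ 0x309EE (huge @L1)  — 2 lookups
#3 VA=0x40E18FA1 (r,kernel):
  L0: frame=0x20 idx=1 entry=0x34007 [P=1 RW=1 US=1 PS=0]
  L1: frame=0x34 idx=7 entry=0x37007 [P=1 RW=1 US=1 PS=0]
  L2: frame=0x37 idx=24 entry=0x39007 [P=1 RW=1 US=1 PS=0]
  ✓ 0x39FA1  — 3 lookups

Entries read for #0: 2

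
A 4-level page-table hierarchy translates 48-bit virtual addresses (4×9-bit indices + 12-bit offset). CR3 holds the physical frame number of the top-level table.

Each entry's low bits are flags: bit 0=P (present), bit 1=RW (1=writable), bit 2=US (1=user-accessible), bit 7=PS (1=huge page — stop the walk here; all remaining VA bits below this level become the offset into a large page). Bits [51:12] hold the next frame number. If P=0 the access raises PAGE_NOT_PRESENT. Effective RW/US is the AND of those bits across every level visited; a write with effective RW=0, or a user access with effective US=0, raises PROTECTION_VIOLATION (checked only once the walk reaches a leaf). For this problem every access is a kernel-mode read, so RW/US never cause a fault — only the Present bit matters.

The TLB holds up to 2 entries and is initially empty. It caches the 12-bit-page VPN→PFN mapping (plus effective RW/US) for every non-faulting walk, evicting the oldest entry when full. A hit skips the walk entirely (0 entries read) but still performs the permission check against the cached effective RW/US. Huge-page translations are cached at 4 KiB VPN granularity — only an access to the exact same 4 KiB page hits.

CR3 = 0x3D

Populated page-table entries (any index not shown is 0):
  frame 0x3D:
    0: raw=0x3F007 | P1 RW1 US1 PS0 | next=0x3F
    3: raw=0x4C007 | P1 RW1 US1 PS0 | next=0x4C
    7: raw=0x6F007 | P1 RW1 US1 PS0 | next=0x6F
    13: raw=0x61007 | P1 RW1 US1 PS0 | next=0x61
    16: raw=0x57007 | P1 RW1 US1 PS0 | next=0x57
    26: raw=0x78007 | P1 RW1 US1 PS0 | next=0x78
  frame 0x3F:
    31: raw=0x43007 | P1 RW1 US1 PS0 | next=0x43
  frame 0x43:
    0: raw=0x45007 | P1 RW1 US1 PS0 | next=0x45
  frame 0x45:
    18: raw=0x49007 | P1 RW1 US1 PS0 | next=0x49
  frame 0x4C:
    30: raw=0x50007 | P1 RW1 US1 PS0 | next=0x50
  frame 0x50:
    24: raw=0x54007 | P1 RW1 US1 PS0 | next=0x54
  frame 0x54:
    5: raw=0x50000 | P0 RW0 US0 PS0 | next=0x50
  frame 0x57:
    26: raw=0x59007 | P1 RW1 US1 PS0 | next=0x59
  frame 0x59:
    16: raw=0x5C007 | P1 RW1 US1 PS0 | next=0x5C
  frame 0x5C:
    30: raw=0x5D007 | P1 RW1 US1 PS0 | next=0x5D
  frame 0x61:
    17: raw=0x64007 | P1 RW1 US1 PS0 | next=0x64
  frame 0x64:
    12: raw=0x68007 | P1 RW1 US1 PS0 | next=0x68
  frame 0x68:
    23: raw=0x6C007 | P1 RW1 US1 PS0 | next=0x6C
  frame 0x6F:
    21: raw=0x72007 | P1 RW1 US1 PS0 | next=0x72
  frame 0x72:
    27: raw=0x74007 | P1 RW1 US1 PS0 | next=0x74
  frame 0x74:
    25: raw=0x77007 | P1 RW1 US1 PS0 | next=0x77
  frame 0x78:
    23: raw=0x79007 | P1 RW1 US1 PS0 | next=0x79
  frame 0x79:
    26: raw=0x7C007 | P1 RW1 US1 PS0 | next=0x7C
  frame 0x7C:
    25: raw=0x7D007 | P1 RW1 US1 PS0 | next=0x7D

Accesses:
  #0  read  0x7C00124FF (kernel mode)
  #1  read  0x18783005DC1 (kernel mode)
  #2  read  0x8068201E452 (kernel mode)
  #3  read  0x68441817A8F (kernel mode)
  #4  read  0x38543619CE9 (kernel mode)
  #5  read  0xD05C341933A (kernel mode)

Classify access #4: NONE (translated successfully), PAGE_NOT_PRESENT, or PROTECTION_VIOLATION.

Trace:
#0 VA=0x7C00124FF (r,kernel):
  lvl0: tbl 0x3D, slot 0 ⇒ 0x3F007 (P1/RW1/US1/PS0)
  lvl1: tbl 0x3F, slot 31 ⇒ 0x43007 (P1/RW1/US1/PS0)
  lvl2: tbl 0x43, slot 0 ⇒ 0x45007 (P1/RW1/US1/PS0)
  lvl3: tbl 0x45, slot 18 ⇒ 0x49007 (P1/RW1/US1/PS0)
  ⇒ phys 0x494FF  [4 reads]
#1 VA=0x18783005DC1 (r,kernel):
  lvl0: tbl 0x3D, slot 3 ⇒ 0x4C007 (P1/RW1/US1/PS0)
  lvl1: tbl 0x4C, slot 30 ⇒ 0x50007 (P1/RW1/US1/PS0)
  lvl2: tbl 0x50, slot 24 ⇒ 0x54007 (P1/RW1/US1/PS0)
  lvl3: tbl 0x54, slot 5 ⇒ 0x50000 (P0/RW0/US0/PS0)
  → PAGE_NOT_PRESENT  (4 entries read)
#2 VA=0x8068201E452 (r,kernel):
  lvl0: tbl 0x3D, slot 16 ⇒ 0x57007 (P1/RW1/US1/PS0)
  lvl1: tbl 0x57, slot 26 ⇒ 0x59007 (P1/RW1/US1/PS0)
  lvl2: tbl 0x59, slot 16 ⇒ 0x5C007 (P1/RW1/US1/PS0)
  lvl3: tbl 0x5C, slot 30 ⇒ 0x5D007 (P1/RW1/US1/PS0)
  ⇒ phys 0x5D452  [4 reads]
#3 VA=0x68441817A8F (r,kernel):
  lvl0: tbl 0x3D, slot 13 ⇒ 0x61007 (P1/RW1/US1/PS0)
  lvl1: tbl 0x61, slot 17 ⇒ 0x64007 (P1/RW1/US1/PS0)
  lvl2: tbl 0x64, slot 12 ⇒ 0x68007 (P1/RW1/US1/PS0)
  lvl3: tbl 0x68, slot 23 ⇒ 0x6C007 (P1/RW1/US1/PS0)
  ⇒ phys 0x6CA8F  [4 reads]
#4 VA=0x38543619CE9 (r,kernel):
  lvl0: tbl 0x3D, slot 7 ⇒ 0x6F007 (P1/RW1/US1/PS0)
  lvl1: tbl 0x6F, slot 21 ⇒ 0x72007 (P1/RW1/US1/PS0)
  lvl2: tbl 0x72, slot 27 ⇒ 0x74007 (P1/RW1/US1/PS0)
  lvl3: tbl 0x74, slot 25 ⇒ 0x77007 (P1/RW1/US1/PS0)
  ⇒ phys 0x77CE9  [4 reads]
#5 VA=0xD05C341933A (r,kernel):
  lvl0: tbl 0x3D, slot 26 ⇒ 0x78007 (P1/RW1/US1/PS0)
  lvl1: tbl 0x78, slot 23 ⇒ 0x79007 (P1/RW1/US1/PS0)
  lvl2: tbl 0x79, slot 26 ⇒ 0x7C007 (P1/RW1/US1/PS0)
  lvl3: tbl 0x7C, slot 25 ⇒ 0x7D007 (P1/RW1/US1/PS0)
  ⇒ phys 0x7D33A  [4 reads]

Access #4 fault: NONE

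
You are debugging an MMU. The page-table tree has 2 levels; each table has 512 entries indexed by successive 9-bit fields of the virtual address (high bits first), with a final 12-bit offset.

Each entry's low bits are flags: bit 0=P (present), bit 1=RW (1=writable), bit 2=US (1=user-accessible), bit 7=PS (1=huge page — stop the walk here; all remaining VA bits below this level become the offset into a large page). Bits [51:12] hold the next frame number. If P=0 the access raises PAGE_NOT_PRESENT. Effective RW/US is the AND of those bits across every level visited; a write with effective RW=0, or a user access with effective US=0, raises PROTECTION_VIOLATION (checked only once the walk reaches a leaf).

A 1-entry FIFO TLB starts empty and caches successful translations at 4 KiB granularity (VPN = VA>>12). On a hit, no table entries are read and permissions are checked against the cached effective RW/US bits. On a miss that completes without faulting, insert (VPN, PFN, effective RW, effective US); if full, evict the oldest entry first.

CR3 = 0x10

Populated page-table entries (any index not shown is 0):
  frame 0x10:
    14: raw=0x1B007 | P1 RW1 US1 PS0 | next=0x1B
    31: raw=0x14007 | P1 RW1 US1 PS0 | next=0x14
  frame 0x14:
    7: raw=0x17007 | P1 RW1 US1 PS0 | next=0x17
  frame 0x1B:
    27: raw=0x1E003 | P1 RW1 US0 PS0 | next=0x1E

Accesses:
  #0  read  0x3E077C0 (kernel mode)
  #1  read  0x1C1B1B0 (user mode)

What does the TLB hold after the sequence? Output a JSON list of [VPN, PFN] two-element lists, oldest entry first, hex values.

Walk each access:
#0 VA=0x3E077C0 (r,kernel):
  lvl0: tbl 0x10, slot 31 ⇒ 0x14007 (P1/RW1/US1/PS0)
  lvl1: tbl 0x14, slot 7 ⇒ 0x17007 (P1/RW1/US1/PS0)
  ⇒ phys 0x177C0  [2 reads]
#1 VA=0x1C1B1B0 (r,user):
  lvl0: tbl 0x10, slot 14 ⇒ 0x1B007 (P1/RW1/US1/PS0)
  lvl1: tbl 0x1B, slot 27 ⇒ 0x1E003 (P1/RW1/US0/PS0)
  ✗ PROTECTION_VIOLATION  [2 reads]

TLB: [["0x3E07", "0x17"]]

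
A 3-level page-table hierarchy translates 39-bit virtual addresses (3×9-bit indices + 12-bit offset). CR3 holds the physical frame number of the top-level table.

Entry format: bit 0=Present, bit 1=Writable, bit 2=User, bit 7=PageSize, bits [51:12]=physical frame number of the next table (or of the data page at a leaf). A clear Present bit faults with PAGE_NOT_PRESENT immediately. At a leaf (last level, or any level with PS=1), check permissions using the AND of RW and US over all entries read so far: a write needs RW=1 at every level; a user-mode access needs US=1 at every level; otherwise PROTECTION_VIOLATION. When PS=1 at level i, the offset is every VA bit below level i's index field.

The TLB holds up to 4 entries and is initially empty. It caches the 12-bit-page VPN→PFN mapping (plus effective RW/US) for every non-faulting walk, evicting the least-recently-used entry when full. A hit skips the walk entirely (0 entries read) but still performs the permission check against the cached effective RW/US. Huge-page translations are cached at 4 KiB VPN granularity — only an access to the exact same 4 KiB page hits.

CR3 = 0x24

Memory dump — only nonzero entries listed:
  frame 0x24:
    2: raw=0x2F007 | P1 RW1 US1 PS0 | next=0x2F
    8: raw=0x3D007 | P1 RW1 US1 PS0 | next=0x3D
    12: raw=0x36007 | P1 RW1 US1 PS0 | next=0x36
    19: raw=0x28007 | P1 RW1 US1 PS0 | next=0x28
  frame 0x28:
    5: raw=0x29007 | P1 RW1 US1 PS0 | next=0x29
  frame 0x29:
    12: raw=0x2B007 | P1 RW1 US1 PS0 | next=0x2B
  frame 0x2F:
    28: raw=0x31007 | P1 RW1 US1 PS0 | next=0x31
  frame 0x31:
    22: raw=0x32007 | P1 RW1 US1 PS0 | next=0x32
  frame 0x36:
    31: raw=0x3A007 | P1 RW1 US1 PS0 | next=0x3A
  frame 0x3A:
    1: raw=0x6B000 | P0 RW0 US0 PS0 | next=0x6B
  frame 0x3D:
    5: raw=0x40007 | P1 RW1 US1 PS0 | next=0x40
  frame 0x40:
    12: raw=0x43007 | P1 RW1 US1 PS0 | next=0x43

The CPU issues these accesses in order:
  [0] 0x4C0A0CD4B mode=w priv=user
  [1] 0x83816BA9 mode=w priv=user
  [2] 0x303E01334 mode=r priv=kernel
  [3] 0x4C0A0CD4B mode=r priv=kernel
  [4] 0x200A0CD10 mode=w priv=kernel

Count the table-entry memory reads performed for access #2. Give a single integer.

Walk each access:
#0 VA=0x4C0A0CD4B (w,user):
  [0] read 0x24 idx=19: raw=0x28007 flags P=1 W=1 U=1 S=0
  [1] read 0x28 idx=5: raw=0x29007 flags P=1 W=1 U=1 S=0
  [2] read 0x29 idx=12: raw=0x2B007 flags P=1 W=1 U=1 S=0
  ✓ 0x2BD4B  — 3 lookups
#1 VA=0x83816BA9 (w,user):
  [0] read 0x24 idx=2: raw=0x2F007 flags P=1 W=1 U=1 S=0
  [1] read 0x2F idx=28: raw=0x31007 flags P=1 W=1 U=1 S=0
  [2] read 0x31 idx=22: raw=0x32007 flags P=1 W=1 U=1 S=0
  ✓ 0x32BA9  — 3 lookups
#2 VA=0x303E01334 (r,kernel):
  [0] read 0x24 idx=12: raw=0x36007 flags P=1 W=1 U=1 S=0
  [1] read 0x36 idx=31: raw=0x3A007 flags P=1 W=1 U=1 S=0
  [2] read 0x3A idx=1: raw=0x6B000 flags P=0 W=0 U=0 S=0
  ⇒ fault: PAGE_NOT_PRESENT  — 3 lookups
#3 VA=0x4C0A0CD4B (r,kernel):
  TLB hit vpn=0x4C0A0C → PA=0x2BD4B
#4 VA=0x200A0CD10 (w,kernel):
  [0] read 0x24 idx=8: raw=0x3D007 flags P=1 W=1 U=1 S=0
  [1] read 0x3D idx=5: raw=0x40007 flags P=1 W=1 U=1 S=0
  [2] read 0x40 idx=12: raw=0x43007 flags P=1 W=1 U=1 S=0
  ✓ 0x43D10  — 3 lookups

Entries read for #2: 3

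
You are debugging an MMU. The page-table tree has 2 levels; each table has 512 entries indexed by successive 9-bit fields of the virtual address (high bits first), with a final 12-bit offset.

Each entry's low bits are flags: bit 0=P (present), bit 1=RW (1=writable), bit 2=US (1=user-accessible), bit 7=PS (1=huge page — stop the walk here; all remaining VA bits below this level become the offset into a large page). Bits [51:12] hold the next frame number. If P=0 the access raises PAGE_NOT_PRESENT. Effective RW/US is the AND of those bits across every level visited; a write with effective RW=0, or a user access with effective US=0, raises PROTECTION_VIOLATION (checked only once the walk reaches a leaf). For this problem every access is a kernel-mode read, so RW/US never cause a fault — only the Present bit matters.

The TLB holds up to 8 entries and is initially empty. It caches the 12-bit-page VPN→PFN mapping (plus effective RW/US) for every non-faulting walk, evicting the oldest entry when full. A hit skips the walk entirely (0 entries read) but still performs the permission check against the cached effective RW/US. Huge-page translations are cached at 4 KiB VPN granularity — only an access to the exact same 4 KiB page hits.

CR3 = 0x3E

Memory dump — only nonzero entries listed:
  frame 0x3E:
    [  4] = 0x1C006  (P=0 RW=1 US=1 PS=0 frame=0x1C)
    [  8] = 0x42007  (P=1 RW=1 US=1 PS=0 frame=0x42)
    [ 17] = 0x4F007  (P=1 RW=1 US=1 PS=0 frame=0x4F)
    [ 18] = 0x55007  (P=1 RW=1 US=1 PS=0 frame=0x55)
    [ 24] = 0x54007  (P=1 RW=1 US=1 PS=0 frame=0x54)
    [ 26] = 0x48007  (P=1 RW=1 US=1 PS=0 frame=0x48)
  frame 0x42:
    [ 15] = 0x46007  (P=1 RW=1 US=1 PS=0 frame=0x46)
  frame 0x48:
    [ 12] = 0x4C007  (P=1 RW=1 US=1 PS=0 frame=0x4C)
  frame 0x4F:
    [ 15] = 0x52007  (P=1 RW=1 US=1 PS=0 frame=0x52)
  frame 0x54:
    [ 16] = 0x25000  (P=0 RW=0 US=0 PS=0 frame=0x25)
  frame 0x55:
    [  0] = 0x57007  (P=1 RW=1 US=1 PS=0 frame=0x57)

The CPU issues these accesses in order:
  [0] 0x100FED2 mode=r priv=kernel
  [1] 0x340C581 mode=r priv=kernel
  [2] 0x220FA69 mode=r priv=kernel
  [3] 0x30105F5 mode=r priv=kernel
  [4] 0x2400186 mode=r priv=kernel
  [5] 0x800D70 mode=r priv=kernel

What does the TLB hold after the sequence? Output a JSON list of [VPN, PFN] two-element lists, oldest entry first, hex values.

Walk each access:
#0 VA=0x100FED2 (r,kernel):
  lvl0: tbl 0x3E, slot 8 ⇒ 0x42007 (P1/RW1/US1/PS0)
  lvl1: tbl 0x42, slot 15 ⇒ 0x46007 (P1/RW1/US1/PS0)
  → PA=0x46ED2  (2 entries read)
#1 VA=0x340C581 (r,kernel):
  lvl0: tbl 0x3E, slot 26 ⇒ 0x48007 (P1/RW1/US1/PS0)
  lvl1: tbl 0x48, slot 12 ⇒ 0x4C007 (P1/RW1/US1/PS0)
  → PA=0x4C581  (2 entries read)
#2 VA=0x220FA69 (r,kernel):
  lvl0: tbl 0x3E, slot 17 ⇒ 0x4F007 (P1/RW1/US1/PS0)
  lvl1: tbl 0x4F, slot 15 ⇒ 0x52007 (P1/RW1/US1/PS0)
  → PA=0x52A69  (2 entries read)
#3 VA=0x30105F5 (r,kernel):
  lvl0: tbl 0x3E, slot 24 ⇒ 0x54007 (P1/RW1/US1/PS0)
  lvl1: tbl 0x54, slot 16 ⇒ 0x25000 (P0/RW0/US0/PS0)
  ✗ PAGE_NOT_PRESENT  [2 reads]
#4 VA=0x2400186 (r,kernel):
  lvl0: tbl 0x3E, slot 18 ⇒ 0x55007 (P1/RW1/US1/PS0)
  lvl1: tbl 0x55, slot 0 ⇒ 0x57007 (P1/RW1/US1/PS0)
  → PA=0x57186  (2 entries read)
#5 VA=0x800D70 (r,kernel):
  lvl0: tbl 0x3E, slot 4 ⇒ 0x1C006 (P0/RW1/US1/PS0)
  ✗ PAGE_NOT_PRESENT  [1 reads]

TLB: [["0x100F", "0x46"], ["0x340C", "0x4C"], ["0x220F", "0x52"], ["0x2400", "0x57"]]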